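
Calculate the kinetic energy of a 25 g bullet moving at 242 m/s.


E = 0.5*m*v^2 = 0.5*0.025*242^2 = 732.1 J

732.1 J


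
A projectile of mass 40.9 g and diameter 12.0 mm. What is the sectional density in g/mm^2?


SD = m/d^2 = 40.9/12.0^2 = 0.284 g/mm^2

0.284 g/mm^2


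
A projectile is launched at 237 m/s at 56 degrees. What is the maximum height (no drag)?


H = (v0*sin(theta))^2 / (2g) = (237*sin(56°))^2 / (2*9.81) = 1968 m

1968 m


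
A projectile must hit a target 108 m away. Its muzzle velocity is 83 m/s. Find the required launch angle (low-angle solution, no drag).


sin(2*theta) = R*g/v0^2 = 108*9.81/83^2 = 0.153793, theta = arcsin(0.153793)/2 = 4.423°

4.423 degrees


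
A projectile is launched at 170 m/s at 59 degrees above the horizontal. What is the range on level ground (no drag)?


R = v0^2 * sin(2*theta) / g = 170^2 * sin(2*59°) / 9.81 = 2601 m

2601 m


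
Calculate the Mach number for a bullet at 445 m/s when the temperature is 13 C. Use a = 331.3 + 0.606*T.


a = 331.3 + 0.606*(13) = 339.178 m/s
M = v/a = 445/339.178 = 1.312

1.312


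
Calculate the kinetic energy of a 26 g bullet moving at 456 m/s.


E = 0.5*m*v^2 = 0.5*0.026*456^2 = 2703 J

2703 J


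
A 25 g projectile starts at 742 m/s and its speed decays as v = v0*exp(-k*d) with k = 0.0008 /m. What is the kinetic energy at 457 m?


v = v0*exp(-k*d) = 742*exp(-0.0008*457) = 514.785 m/s
E = 0.5*m*v^2 = 0.5*0.025*514.785^2 = 3313 J

3313 J


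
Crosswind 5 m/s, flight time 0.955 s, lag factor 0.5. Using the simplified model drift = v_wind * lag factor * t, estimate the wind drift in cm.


drift = v_wind * lag * t = 5 * 0.5 * 0.955 = 2.3875 m ≈ 238.7 cm

238.7 cm


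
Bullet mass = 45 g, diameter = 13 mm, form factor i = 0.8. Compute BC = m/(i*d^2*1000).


BC = m/(i*d^2*1000) = 45/(0.8 * 13^2 * 1000) = 0.0003328

0.0003328


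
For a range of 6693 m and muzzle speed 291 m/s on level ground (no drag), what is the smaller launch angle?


sin(2*theta) = R*g/v0^2 = 6693*9.81/291^2 = 0.775361, theta = arcsin(0.775361)/2 = 25.42°

25.42 degrees


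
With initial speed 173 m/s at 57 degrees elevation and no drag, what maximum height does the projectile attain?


H = (v0*sin(theta))^2 / (2g) = (173*sin(57°))^2 / (2*9.81) = 1073 m

1073 m


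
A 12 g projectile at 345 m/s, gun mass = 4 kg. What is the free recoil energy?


v_r = m_p*v_p/m_gun = 0.012*345/4 = 1.035 m/s, E_r = 0.5*m_gun*v_r^2 = 0.5*4*1.035^2 = 2.142 J

2.142 J


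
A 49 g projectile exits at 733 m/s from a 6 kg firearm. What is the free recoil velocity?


v_recoil = m_p * v_p / m_gun = 0.049 * 733 / 6 = 5.986 m/s

5.986 m/s


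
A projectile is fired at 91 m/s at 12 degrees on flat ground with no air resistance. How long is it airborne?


T = 2*v0*sin(theta)/g = 2*91*sin(12°)/9.81 = 3.857 s

3.857 s


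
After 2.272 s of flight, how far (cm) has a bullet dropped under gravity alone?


drop = 0.5*g*t^2 = 0.5*9.81*2.272^2 = 25.3195 m ≈ 2532 cm

2532 cm


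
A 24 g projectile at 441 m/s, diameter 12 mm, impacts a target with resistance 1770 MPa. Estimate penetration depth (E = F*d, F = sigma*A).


A = pi*(d/2)^2 = pi*(12/2)^2 = 113.097 mm^2
E = 0.5*m*v^2 = 0.5*0.024*441^2 = 2333.77 J
depth = E/(sigma*A) = 2333.77 J / (1770 MPa * 113.097 mm^2) = 2333.77/(1770 * 113.097) m = 0.0116582 m ≈ 11.66 mm

11.66 mm


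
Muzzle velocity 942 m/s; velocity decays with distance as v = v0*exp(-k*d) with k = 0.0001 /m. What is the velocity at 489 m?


v = v0*exp(-k*d) = 942*exp(-0.0001*489) = 897 m/s

897 m/s


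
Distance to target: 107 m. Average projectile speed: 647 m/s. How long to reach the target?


t = d/v = 107/647 = 0.1654 s

0.1654 s


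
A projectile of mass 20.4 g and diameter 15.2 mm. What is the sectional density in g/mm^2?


SD = m/d^2 = 20.4/15.2^2 = 0.0883 g/mm^2

0.0883 g/mm^2


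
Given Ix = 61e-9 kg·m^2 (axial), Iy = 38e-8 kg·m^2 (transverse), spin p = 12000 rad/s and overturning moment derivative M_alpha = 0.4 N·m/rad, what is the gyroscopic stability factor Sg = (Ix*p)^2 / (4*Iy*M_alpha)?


Sg = Ix^2 * p^2 / (4 * Iy * M_alpha) = (61e-9)^2 * 12000^2 / (4 * 38e-8 * 0.4) = 0.8813

0.8813


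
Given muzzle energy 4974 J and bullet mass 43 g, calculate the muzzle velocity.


v = sqrt(2*E/m) = sqrt(2*4974/0.043) = 481 m/s

481 m/s


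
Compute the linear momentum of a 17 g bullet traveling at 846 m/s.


p = m*v = 0.017*846 = 14.38 kg·m/s

14.38 kg·m/s


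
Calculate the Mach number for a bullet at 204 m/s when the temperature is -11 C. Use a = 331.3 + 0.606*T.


a = 331.3 + 0.606*(-11) = 324.634 m/s
M = v/a = 204/324.634 = 0.6284

0.6284


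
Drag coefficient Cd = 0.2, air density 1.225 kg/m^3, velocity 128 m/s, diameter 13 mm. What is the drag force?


A = pi*(d/2)^2 = pi*(13/2000)^2 = 1.32732e-04 m^2
Fd = 0.5*Cd*rho*A*v^2 = 0.5*0.2*1.225*1.32732e-04*128^2 = 0.2664 N

0.2664 N


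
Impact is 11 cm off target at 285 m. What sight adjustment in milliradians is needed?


1 mrad subtends 1 cm per 10 m of range, so adj = error_cm / (dist_m / 10) = 11 / (285/10) = 0.386 mrad

0.386 mrad


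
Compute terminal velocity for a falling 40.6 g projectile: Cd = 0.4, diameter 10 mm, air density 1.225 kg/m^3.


A = pi*(d/2)^2 = pi*(10/2000)^2 = 7.85398e-05 m^2
vt = sqrt(2mg/(Cd*rho*A)) = sqrt(2*0.0406*9.81/(0.4 * 1.225 * 7.85398e-05)) = 143.9 m/s

143.9 m/s


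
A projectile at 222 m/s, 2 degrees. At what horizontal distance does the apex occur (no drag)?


R = v0^2*sin(2*theta)/g = 222^2*sin(2*2°)/9.81 = 350.446 m
apex_dist = R/2 = 350.446/2 = 175.2 m

175.2 m


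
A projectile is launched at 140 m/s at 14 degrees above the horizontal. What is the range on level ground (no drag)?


R = v0^2 * sin(2*theta) / g = 140^2 * sin(2*14°) / 9.81 = 938 m

938 m


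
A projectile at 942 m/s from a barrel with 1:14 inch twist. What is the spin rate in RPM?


twist_m = 14*0.0254 = 0.3556 m
spin = v/twist = 942/0.3556 = 2649.044 rev/s
RPM = spin*60 = 2649.044*60 ≈ 158943 RPM

158943 RPM


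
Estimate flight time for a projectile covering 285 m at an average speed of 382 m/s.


t = d/v = 285/382 = 0.7461 s

0.7461 s


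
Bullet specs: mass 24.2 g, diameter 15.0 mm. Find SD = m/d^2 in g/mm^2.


SD = m/d^2 = 24.2/15.0^2 = 0.1076 g/mm^2

0.1076 g/mm^2


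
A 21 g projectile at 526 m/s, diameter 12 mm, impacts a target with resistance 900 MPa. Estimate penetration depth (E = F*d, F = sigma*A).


A = pi*(d/2)^2 = pi*(12/2)^2 = 113.097 mm^2
E = 0.5*m*v^2 = 0.5*0.021*526^2 = 2905.1 J
depth = E/(sigma*A) = 2905.1 J / (900 MPa * 113.097 mm^2) = 2905.1/(900 * 113.097) m = 0.0285408 m ≈ 28.54 mm

28.54 mm


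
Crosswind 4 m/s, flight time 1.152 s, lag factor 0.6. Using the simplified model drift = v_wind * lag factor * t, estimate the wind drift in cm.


drift = v_wind * lag * t = 4 * 0.6 * 1.152 = 2.7648 m ≈ 276.5 cm

276.5 cm


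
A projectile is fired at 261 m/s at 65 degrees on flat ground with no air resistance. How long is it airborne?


T = 2*v0*sin(theta)/g = 2*261*sin(65°)/9.81 = 48.23 s

48.23 s


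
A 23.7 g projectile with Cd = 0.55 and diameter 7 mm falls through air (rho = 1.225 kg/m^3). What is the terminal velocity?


A = pi*(d/2)^2 = pi*(7/2000)^2 = 3.84845e-05 m^2
vt = sqrt(2mg/(Cd*rho*A)) = sqrt(2*0.0237*9.81/(0.55 * 1.225 * 3.84845e-05)) = 133.9 m/s

133.9 m/s


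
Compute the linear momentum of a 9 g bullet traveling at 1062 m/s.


p = m*v = 0.009*1062 = 9.558 kg·m/s

9.558 kg·m/s


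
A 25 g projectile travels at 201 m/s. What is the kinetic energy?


E = 0.5*m*v^2 = 0.5*0.025*201^2 = 505 J

505 J


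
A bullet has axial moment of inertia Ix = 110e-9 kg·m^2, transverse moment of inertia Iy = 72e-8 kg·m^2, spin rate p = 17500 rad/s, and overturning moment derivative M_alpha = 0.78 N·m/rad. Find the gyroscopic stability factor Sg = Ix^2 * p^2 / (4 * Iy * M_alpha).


Sg = Ix^2 * p^2 / (4 * Iy * M_alpha) = (110e-9)^2 * 17500^2 / (4 * 72e-8 * 0.78) = 1.65

1.65


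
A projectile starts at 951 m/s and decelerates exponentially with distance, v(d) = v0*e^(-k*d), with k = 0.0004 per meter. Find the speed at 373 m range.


v = v0*exp(-k*d) = 951*exp(-0.0004*373) = 819.2 m/s

819.2 m/s


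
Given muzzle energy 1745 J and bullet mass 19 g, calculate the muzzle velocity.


v = sqrt(2*E/m) = sqrt(2*1745/0.019) = 428.6 m/s

428.6 m/s


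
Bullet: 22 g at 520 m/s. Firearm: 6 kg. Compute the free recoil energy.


v_r = m_p*v_p/m_gun = 0.022*520/6 = 1.90667 m/s, E_r = 0.5*m_gun*v_r^2 = 0.5*6*1.90667^2 = 10.91 J

10.91 J


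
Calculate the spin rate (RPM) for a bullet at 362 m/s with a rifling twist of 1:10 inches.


twist_m = 10*0.0254 = 0.254 m
spin = v/twist = 362/0.254 = 1425.197 rev/s
RPM = spin*60 = 1425.197*60 ≈ 85512 RPM

85512 RPM


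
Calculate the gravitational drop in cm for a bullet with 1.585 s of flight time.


drop = 0.5*g*t^2 = 0.5*9.81*1.585^2 = 12.3225 m ≈ 1232 cm

1232 cm


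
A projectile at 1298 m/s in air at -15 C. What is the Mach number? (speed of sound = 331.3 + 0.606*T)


a = 331.3 + 0.606*(-15) = 322.21 m/s
M = v/a = 1298/322.21 = 4.028

4.028


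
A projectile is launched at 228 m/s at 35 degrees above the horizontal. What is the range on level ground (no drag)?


R = v0^2 * sin(2*theta) / g = 228^2 * sin(2*35°) / 9.81 = 4980 m

4980 m


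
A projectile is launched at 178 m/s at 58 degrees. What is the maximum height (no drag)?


H = (v0*sin(theta))^2 / (2g) = (178*sin(58°))^2 / (2*9.81) = 1161 m

1161 m


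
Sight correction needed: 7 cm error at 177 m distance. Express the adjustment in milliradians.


1 mrad subtends 1 cm per 10 m of range, so adj = error_cm / (dist_m / 10) = 7 / (177/10) = 0.3955 mrad

0.3955 mrad


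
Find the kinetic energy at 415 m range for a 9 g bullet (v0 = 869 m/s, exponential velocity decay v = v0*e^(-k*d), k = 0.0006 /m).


v = v0*exp(-k*d) = 869*exp(-0.0006*415) = 677.455 m/s
E = 0.5*m*v^2 = 0.5*0.009*677.455^2 = 2065 J

2065 J


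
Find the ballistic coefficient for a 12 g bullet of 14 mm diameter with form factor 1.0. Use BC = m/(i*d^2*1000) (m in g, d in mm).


BC = m/(i*d^2*1000) = 12/(1.0 * 14^2 * 1000) = 6.122e-05

6.122e-05


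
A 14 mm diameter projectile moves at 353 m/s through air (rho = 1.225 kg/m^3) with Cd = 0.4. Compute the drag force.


A = pi*(d/2)^2 = pi*(14/2000)^2 = 1.53938e-04 m^2
Fd = 0.5*Cd*rho*A*v^2 = 0.5*0.4*1.225*1.53938e-04*353^2 = 4.7 N

4.7 N


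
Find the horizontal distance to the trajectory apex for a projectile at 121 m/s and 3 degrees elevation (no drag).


R = v0^2*sin(2*theta)/g = 121^2*sin(2*3°)/9.81 = 156.004 m
apex_dist = R/2 = 156.004/2 = 78 m

78 m


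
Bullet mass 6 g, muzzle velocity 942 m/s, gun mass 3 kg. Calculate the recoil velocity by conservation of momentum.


v_recoil = m_p * v_p / m_gun = 0.006 * 942 / 3 = 1.884 m/s

1.884 m/s


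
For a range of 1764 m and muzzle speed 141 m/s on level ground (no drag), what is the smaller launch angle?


sin(2*theta) = R*g/v0^2 = 1764*9.81/141^2 = 0.870421, theta = arcsin(0.870421)/2 = 30.25°

30.25 degrees


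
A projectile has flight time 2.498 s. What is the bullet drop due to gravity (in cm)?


drop = 0.5*g*t^2 = 0.5*9.81*2.498^2 = 30.6072 m ≈ 3061 cm

3061 cm


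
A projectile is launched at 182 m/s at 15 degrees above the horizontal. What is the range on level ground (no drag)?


R = v0^2 * sin(2*theta) / g = 182^2 * sin(2*15°) / 9.81 = 1688 m

1688 m


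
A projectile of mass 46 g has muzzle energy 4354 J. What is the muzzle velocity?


v = sqrt(2*E/m) = sqrt(2*4354/0.046) = 435.1 m/s

435.1 m/s


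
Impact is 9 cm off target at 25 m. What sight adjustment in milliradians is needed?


1 mrad subtends 1 cm per 10 m of range, so adj = error_cm / (dist_m / 10) = 9 / (25/10) = 3.6 mrad

3.6 mrad


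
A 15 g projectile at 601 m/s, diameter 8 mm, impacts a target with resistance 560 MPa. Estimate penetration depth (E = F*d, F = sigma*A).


A = pi*(d/2)^2 = pi*(8/2)^2 = 50.2655 mm^2
E = 0.5*m*v^2 = 0.5*0.015*601^2 = 2709.01 J
depth = E/(sigma*A) = 2709.01 J / (560 MPa * 50.2655 mm^2) = 2709.01/(560 * 50.2655) m = 0.0962393 m ≈ 96.24 mm

96.24 mm


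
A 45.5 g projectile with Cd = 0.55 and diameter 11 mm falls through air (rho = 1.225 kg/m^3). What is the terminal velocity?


A = pi*(d/2)^2 = pi*(11/2000)^2 = 9.50332e-05 m^2
vt = sqrt(2mg/(Cd*rho*A)) = sqrt(2*0.0455*9.81/(0.55 * 1.225 * 9.50332e-05)) = 118.1 m/s

118.1 m/s


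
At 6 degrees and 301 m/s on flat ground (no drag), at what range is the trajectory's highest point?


R = v0^2*sin(2*theta)/g = 301^2*sin(2*6°)/9.81 = 1920.18 m
apex_dist = R/2 = 1920.18/2 = 960.1 m

960.1 m


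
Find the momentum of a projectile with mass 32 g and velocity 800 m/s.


p = m*v = 0.032*800 = 25.6 kg·m/s

25.6 kg·m/s


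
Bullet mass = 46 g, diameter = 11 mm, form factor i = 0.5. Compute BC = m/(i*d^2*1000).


BC = m/(i*d^2*1000) = 46/(0.5 * 11^2 * 1000) = 0.0007603

0.0007603


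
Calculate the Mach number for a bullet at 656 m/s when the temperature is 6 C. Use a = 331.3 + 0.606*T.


a = 331.3 + 0.606*(6) = 334.936 m/s
M = v/a = 656/334.936 = 1.959

1.959


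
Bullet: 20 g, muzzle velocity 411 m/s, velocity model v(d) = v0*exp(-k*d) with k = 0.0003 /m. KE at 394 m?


v = v0*exp(-k*d) = 411*exp(-0.0003*394) = 365.181 m/s
E = 0.5*m*v^2 = 0.5*0.02*365.181^2 = 1334 J

1334 J


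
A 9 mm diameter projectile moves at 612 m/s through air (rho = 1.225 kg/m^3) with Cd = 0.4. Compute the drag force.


A = pi*(d/2)^2 = pi*(9/2000)^2 = 6.36173e-05 m^2
Fd = 0.5*Cd*rho*A*v^2 = 0.5*0.4*1.225*6.36173e-05*612^2 = 5.838 N

5.838 N


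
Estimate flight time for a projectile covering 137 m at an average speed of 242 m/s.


t = d/v = 137/242 = 0.5661 s

0.5661 s


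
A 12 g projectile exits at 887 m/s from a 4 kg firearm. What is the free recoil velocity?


v_recoil = m_p * v_p / m_gun = 0.012 * 887 / 4 = 2.661 m/s

2.661 m/s


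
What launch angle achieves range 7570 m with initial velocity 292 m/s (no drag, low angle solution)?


sin(2*theta) = R*g/v0^2 = 7570*9.81/292^2 = 0.870962, theta = arcsin(0.870962)/2 = 30.29°

30.29 degrees


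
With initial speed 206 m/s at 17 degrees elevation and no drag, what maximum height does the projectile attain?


H = (v0*sin(theta))^2 / (2g) = (206*sin(17°))^2 / (2*9.81) = 184.9 m

184.9 m


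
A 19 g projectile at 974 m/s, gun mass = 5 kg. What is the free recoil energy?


v_r = m_p*v_p/m_gun = 0.019*974/5 = 3.7012 m/s, E_r = 0.5*m_gun*v_r^2 = 0.5*5*3.7012^2 = 34.25 J

34.25 J


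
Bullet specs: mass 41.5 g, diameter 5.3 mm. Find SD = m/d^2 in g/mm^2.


SD = m/d^2 = 41.5/5.3^2 = 1.477 g/mm^2

1.477 g/mm^2


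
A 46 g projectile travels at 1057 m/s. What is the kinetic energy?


E = 0.5*m*v^2 = 0.5*0.046*1057^2 = 25697 J

25697 J


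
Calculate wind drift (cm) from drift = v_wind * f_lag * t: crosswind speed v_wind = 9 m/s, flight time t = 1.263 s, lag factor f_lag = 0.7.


drift = v_wind * lag * t = 9 * 0.7 * 1.263 = 7.9569 m ≈ 795.7 cm

795.7 cm


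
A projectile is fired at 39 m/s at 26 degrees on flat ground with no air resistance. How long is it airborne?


T = 2*v0*sin(theta)/g = 2*39*sin(26°)/9.81 = 3.486 s

3.486 s


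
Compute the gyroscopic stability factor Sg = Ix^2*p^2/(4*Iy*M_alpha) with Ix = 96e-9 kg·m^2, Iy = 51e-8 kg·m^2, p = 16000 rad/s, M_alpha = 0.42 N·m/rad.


Sg = Ix^2 * p^2 / (4 * Iy * M_alpha) = (96e-9)^2 * 16000^2 / (4 * 51e-8 * 0.42) = 2.754

2.754


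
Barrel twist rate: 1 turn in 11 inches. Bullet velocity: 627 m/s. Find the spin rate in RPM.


twist_m = 11*0.0254 = 0.2794 m
spin = v/twist = 627/0.2794 = 2244.094 rev/s
RPM = spin*60 = 2244.094*60 ≈ 134646 RPM

134646 RPM


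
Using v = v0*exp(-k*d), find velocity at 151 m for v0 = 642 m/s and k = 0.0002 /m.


v = v0*exp(-k*d) = 642*exp(-0.0002*151) = 622.9 m/s

622.9 m/s


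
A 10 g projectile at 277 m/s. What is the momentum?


p = m*v = 0.01*277 = 2.77 kg·m/s

2.77 kg·m/s


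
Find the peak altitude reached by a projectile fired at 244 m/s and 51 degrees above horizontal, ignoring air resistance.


H = (v0*sin(theta))^2 / (2g) = (244*sin(51°))^2 / (2*9.81) = 1833 m

1833 m


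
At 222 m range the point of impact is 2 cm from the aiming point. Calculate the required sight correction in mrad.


1 mrad subtends 1 cm per 10 m of range, so adj = error_cm / (dist_m / 10) = 2 / (222/10) = 0.09009 mrad

0.09009 mrad


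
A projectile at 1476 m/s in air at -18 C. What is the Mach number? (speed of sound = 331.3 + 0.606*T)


a = 331.3 + 0.606*(-18) = 320.392 m/s
M = v/a = 1476/320.392 = 4.607

4.607


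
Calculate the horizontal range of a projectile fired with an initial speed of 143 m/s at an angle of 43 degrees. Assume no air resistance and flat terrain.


R = v0^2 * sin(2*theta) / g = 143^2 * sin(2*43°) / 9.81 = 2079 m

2079 m


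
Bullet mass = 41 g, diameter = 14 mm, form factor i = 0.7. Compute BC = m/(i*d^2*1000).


BC = m/(i*d^2*1000) = 41/(0.7 * 14^2 * 1000) = 0.0002988

0.0002988


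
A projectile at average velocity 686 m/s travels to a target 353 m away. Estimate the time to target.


t = d/v = 353/686 = 0.5146 s

0.5146 s


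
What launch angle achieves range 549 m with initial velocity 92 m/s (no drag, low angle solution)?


sin(2*theta) = R*g/v0^2 = 549*9.81/92^2 = 0.636306, theta = arcsin(0.636306)/2 = 19.76°

19.76 degrees


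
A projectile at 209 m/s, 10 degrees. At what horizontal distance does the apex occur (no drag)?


R = v0^2*sin(2*theta)/g = 209^2*sin(2*10°)/9.81 = 1522.91 m
apex_dist = R/2 = 1522.91/2 = 761.5 m

761.5 m


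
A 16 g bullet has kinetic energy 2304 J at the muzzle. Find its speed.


v = sqrt(2*E/m) = sqrt(2*2304/0.016) = 536.7 m/s

536.7 m/s


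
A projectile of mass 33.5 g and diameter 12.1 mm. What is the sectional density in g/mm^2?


SD = m/d^2 = 33.5/12.1^2 = 0.2288 g/mm^2

0.2288 g/mm^2


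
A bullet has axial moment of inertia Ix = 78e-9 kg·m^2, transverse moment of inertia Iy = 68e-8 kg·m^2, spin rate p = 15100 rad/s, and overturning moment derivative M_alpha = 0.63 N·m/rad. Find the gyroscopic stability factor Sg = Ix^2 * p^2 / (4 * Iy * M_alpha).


Sg = Ix^2 * p^2 / (4 * Iy * M_alpha) = (78e-9)^2 * 15100^2 / (4 * 68e-8 * 0.63) = 0.8095

0.8095


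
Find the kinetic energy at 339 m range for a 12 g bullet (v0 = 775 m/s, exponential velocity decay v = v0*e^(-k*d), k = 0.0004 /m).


v = v0*exp(-k*d) = 775*exp(-0.0004*339) = 676.724 m/s
E = 0.5*m*v^2 = 0.5*0.012*676.724^2 = 2748 J

2748 J


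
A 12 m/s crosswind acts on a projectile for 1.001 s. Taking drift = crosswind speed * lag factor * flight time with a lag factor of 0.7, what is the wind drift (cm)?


drift = v_wind * lag * t = 12 * 0.7 * 1.001 = 8.4084 m ≈ 840.8 cm

840.8 cm


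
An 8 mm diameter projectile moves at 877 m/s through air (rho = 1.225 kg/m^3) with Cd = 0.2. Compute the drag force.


A = pi*(d/2)^2 = pi*(8/2000)^2 = 5.02655e-05 m^2
Fd = 0.5*Cd*rho*A*v^2 = 0.5*0.2*1.225*5.02655e-05*877^2 = 4.736 N

4.736 N


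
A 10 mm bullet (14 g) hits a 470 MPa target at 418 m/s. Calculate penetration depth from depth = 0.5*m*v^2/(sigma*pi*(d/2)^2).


A = pi*(d/2)^2 = pi*(10/2)^2 = 78.5398 mm^2
E = 0.5*m*v^2 = 0.5*0.014*418^2 = 1223.07 J
depth = E/(sigma*A) = 1223.07 J / (470 MPa * 78.5398 mm^2) = 1223.07/(470 * 78.5398) m = 0.0331332 m ≈ 33.13 mm

33.13 mm


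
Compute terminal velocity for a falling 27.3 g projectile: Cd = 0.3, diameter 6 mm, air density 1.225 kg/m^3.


A = pi*(d/2)^2 = pi*(6/2000)^2 = 2.82743e-05 m^2
vt = sqrt(2mg/(Cd*rho*A)) = sqrt(2*0.0273*9.81/(0.3 * 1.225 * 2.82743e-05)) = 227 m/s

227 m/s


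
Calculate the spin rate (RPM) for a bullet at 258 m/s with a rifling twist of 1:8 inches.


twist_m = 8*0.0254 = 0.2032 m
spin = v/twist = 258/0.2032 = 1269.685 rev/s
RPM = spin*60 = 1269.685*60 ≈ 76181 RPM

76181 RPM


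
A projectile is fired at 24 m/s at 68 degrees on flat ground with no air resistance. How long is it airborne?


T = 2*v0*sin(theta)/g = 2*24*sin(68°)/9.81 = 4.537 s

4.537 s


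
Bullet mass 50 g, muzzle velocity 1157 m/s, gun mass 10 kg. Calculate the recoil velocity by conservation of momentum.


v_recoil = m_p * v_p / m_gun = 0.05 * 1157 / 10 = 5.785 m/s

5.785 m/s


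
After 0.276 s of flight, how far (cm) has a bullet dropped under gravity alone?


drop = 0.5*g*t^2 = 0.5*9.81*0.276^2 = 0.373643 m ≈ 37.36 cm

37.36 cm


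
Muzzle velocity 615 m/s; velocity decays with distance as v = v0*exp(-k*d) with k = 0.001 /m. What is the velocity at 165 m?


v = v0*exp(-k*d) = 615*exp(-0.001*165) = 521.5 m/s

521.5 m/s


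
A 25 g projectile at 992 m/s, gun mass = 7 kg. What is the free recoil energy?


v_r = m_p*v_p/m_gun = 0.025*992/7 = 3.54286 m/s, E_r = 0.5*m_gun*v_r^2 = 0.5*7*3.54286^2 = 43.93 J

43.93 J


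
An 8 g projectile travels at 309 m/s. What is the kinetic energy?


E = 0.5*m*v^2 = 0.5*0.008*309^2 = 381.9 J

381.9 J


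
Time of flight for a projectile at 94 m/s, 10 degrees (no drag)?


T = 2*v0*sin(theta)/g = 2*94*sin(10°)/9.81 = 3.328 s

3.328 s


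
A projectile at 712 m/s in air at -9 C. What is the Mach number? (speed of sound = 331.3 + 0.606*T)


a = 331.3 + 0.606*(-9) = 325.846 m/s
M = v/a = 712/325.846 = 2.185

2.185


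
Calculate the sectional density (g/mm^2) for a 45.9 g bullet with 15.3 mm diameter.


SD = m/d^2 = 45.9/15.3^2 = 0.1961 g/mm^2

0.1961 g/mm^2


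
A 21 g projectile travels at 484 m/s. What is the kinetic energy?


E = 0.5*m*v^2 = 0.5*0.021*484^2 = 2460 J

2460 J


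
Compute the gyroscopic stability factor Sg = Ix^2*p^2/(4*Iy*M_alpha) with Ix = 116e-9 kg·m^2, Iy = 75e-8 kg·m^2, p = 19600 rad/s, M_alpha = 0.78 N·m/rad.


Sg = Ix^2 * p^2 / (4 * Iy * M_alpha) = (116e-9)^2 * 19600^2 / (4 * 75e-8 * 0.78) = 2.209

2.209


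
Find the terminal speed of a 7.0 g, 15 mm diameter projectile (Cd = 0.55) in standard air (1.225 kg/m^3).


A = pi*(d/2)^2 = pi*(15/2000)^2 = 1.76715e-04 m^2
vt = sqrt(2mg/(Cd*rho*A)) = sqrt(2*0.007*9.81/(0.55 * 1.225 * 1.76715e-04)) = 33.96 m/s

33.96 m/s


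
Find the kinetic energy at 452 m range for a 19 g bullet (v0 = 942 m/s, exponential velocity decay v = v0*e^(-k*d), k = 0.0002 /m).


v = v0*exp(-k*d) = 942*exp(-0.0002*452) = 860.579 m/s
E = 0.5*m*v^2 = 0.5*0.019*860.579^2 = 7036 J

7036 J


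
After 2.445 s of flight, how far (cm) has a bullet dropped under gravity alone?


drop = 0.5*g*t^2 = 0.5*9.81*2.445^2 = 29.3222 m ≈ 2932 cm

2932 cm


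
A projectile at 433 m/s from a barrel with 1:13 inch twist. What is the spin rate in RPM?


twist_m = 13*0.0254 = 0.3302 m
spin = v/twist = 433/0.3302 = 1311.326 rev/s
RPM = spin*60 = 1311.326*60 ≈ 78680 RPM

78680 RPM


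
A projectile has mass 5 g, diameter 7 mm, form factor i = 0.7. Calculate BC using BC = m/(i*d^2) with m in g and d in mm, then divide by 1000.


BC = m/(i*d^2*1000) = 5/(0.7 * 7^2 * 1000) = 0.0001458

0.0001458


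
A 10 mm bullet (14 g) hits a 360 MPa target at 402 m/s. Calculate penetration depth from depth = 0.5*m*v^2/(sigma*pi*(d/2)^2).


A = pi*(d/2)^2 = pi*(10/2)^2 = 78.5398 mm^2
E = 0.5*m*v^2 = 0.5*0.014*402^2 = 1131.23 J
depth = E/(sigma*A) = 1131.23 J / (360 MPa * 78.5398 mm^2) = 1131.23/(360 * 78.5398) m = 0.040009 m ≈ 40.01 mm

40.01 mm


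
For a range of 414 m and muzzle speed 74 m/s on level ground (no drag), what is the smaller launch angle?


sin(2*theta) = R*g/v0^2 = 414*9.81/74^2 = 0.741662, theta = arcsin(0.741662)/2 = 23.94°

23.94 degrees


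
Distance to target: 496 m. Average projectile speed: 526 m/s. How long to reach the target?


t = d/v = 496/526 = 0.943 s

0.943 s


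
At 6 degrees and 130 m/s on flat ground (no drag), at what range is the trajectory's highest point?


R = v0^2*sin(2*theta)/g = 130^2*sin(2*6°)/9.81 = 358.176 m
apex_dist = R/2 = 358.176/2 = 179.1 m

179.1 m


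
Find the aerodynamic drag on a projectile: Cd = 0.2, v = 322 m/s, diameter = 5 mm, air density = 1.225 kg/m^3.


A = pi*(d/2)^2 = pi*(5/2000)^2 = 1.96350e-05 m^2
Fd = 0.5*Cd*rho*A*v^2 = 0.5*0.2*1.225*1.96350e-05*322^2 = 0.2494 N

0.2494 N


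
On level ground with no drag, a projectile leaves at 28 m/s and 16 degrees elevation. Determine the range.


R = v0^2 * sin(2*theta) / g = 28^2 * sin(2*16°) / 9.81 = 42.35 m

42.35 m


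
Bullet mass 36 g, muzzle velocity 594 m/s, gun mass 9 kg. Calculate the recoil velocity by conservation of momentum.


v_recoil = m_p * v_p / m_gun = 0.036 * 594 / 9 = 2.376 m/s

2.376 m/s


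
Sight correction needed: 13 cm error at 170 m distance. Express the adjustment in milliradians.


1 mrad subtends 1 cm per 10 m of range, so adj = error_cm / (dist_m / 10) = 13 / (170/10) = 0.7647 mrad

0.7647 mrad


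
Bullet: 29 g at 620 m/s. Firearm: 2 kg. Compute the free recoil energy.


v_r = m_p*v_p/m_gun = 0.029*620/2 = 8.99 m/s, E_r = 0.5*m_gun*v_r^2 = 0.5*2*8.99^2 = 80.82 J

80.82 J


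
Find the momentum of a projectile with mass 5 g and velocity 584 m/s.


p = m*v = 0.005*584 = 2.92 kg·m/s

2.92 kg·m/s


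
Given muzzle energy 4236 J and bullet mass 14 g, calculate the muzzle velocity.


v = sqrt(2*E/m) = sqrt(2*4236/0.014) = 777.9 m/s

777.9 m/s


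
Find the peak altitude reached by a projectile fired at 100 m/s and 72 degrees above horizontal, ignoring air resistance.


H = (v0*sin(theta))^2 / (2g) = (100*sin(72°))^2 / (2*9.81) = 461 m

461 m


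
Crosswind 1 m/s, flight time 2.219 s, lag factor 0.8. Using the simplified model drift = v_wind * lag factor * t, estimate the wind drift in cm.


drift = v_wind * lag * t = 1 * 0.8 * 2.219 = 1.7752 m ≈ 177.5 cm

177.5 cm


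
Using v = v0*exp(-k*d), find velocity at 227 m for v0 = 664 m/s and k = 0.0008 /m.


v = v0*exp(-k*d) = 664*exp(-0.0008*227) = 553.7 m/s

553.7 m/s


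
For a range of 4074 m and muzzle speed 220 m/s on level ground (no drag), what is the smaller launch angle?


sin(2*theta) = R*g/v0^2 = 4074*9.81/220^2 = 0.825743, theta = arcsin(0.825743)/2 = 27.83°

27.83 degrees


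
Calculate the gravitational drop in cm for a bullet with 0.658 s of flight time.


drop = 0.5*g*t^2 = 0.5*9.81*0.658^2 = 2.12369 m ≈ 212.4 cm

212.4 cm


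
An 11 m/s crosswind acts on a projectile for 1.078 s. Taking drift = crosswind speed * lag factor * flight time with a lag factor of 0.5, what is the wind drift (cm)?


drift = v_wind * lag * t = 11 * 0.5 * 1.078 = 5.929 m ≈ 592.9 cm

592.9 cm


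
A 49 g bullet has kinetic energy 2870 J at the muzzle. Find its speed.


v = sqrt(2*E/m) = sqrt(2*2870/0.049) = 342.3 m/s

342.3 m/s


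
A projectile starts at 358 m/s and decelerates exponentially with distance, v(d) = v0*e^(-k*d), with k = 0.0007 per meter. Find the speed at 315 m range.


v = v0*exp(-k*d) = 358*exp(-0.0007*315) = 287.2 m/s

287.2 m/s


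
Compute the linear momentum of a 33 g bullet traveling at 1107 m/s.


p = m*v = 0.033*1107 = 36.53 kg·m/s

36.53 kg·m/s


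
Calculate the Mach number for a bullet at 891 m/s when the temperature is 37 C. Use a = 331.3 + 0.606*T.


a = 331.3 + 0.606*(37) = 353.722 m/s
M = v/a = 891/353.722 = 2.519

2.519


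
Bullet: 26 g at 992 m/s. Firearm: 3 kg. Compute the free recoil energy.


v_r = m_p*v_p/m_gun = 0.026*992/3 = 8.59733 m/s, E_r = 0.5*m_gun*v_r^2 = 0.5*3*8.59733^2 = 110.9 J

110.9 J


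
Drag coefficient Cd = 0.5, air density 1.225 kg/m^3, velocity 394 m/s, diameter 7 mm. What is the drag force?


A = pi*(d/2)^2 = pi*(7/2000)^2 = 3.84845e-05 m^2
Fd = 0.5*Cd*rho*A*v^2 = 0.5*0.5*1.225*3.84845e-05*394^2 = 1.83 N

1.83 N


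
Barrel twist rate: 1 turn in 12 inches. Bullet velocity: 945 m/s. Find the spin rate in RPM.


twist_m = 12*0.0254 = 0.3048 m
spin = v/twist = 945/0.3048 = 3100.394 rev/s
RPM = spin*60 = 3100.394*60 ≈ 186024 RPM

186024 RPM


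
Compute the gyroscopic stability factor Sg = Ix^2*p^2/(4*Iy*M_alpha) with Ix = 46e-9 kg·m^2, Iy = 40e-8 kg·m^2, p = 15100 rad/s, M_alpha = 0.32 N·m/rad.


Sg = Ix^2 * p^2 / (4 * Iy * M_alpha) = (46e-9)^2 * 15100^2 / (4 * 40e-8 * 0.32) = 0.9423

0.9423


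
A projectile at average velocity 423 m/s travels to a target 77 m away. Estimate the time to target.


t = d/v = 77/423 = 0.182 s

0.182 s


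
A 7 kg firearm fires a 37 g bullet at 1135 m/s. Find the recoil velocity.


v_recoil = m_p * v_p / m_gun = 0.037 * 1135 / 7 = 5.999 m/s

5.999 m/s


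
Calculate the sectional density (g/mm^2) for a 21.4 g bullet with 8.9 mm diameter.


SD = m/d^2 = 21.4/8.9^2 = 0.2702 g/mm^2

0.2702 g/mm^2


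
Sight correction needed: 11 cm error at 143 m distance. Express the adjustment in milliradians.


1 mrad subtends 1 cm per 10 m of range, so adj = error_cm / (dist_m / 10) = 11 / (143/10) = 0.7692 mrad

0.7692 mrad


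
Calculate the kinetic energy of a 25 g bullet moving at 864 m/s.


E = 0.5*m*v^2 = 0.5*0.025*864^2 = 9331 J

9331 J


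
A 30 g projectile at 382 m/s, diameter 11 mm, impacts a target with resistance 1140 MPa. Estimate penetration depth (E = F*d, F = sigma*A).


A = pi*(d/2)^2 = pi*(11/2)^2 = 95.0332 mm^2
E = 0.5*m*v^2 = 0.5*0.03*382^2 = 2188.86 J
depth = E/(sigma*A) = 2188.86 J / (1140 MPa * 95.0332 mm^2) = 2188.86/(1140 * 95.0332) m = 0.020204 m ≈ 20.2 mm

20.2 mm


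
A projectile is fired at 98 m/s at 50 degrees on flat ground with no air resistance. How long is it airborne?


T = 2*v0*sin(theta)/g = 2*98*sin(50°)/9.81 = 15.31 s

15.31 s


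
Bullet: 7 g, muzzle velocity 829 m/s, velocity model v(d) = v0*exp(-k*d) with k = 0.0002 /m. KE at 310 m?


v = v0*exp(-k*d) = 829*exp(-0.0002*310) = 779.163 m/s
E = 0.5*m*v^2 = 0.5*0.007*779.163^2 = 2125 J

2125 J


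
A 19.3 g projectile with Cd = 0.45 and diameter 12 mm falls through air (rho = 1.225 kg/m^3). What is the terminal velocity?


A = pi*(d/2)^2 = pi*(12/2000)^2 = 1.13097e-04 m^2
vt = sqrt(2mg/(Cd*rho*A)) = sqrt(2*0.0193*9.81/(0.45 * 1.225 * 1.13097e-04)) = 77.93 m/s

77.93 m/s


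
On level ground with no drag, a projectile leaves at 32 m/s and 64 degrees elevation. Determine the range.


R = v0^2 * sin(2*theta) / g = 32^2 * sin(2*64°) / 9.81 = 82.26 m

82.26 m


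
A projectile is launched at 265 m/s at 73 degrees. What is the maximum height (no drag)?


H = (v0*sin(theta))^2 / (2g) = (265*sin(73°))^2 / (2*9.81) = 3273 m

3273 m


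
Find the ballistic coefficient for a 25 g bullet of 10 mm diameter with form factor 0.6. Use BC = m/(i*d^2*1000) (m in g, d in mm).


BC = m/(i*d^2*1000) = 25/(0.6 * 10^2 * 1000) = 0.0004167

0.0004167


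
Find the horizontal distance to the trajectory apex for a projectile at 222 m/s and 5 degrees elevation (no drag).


R = v0^2*sin(2*theta)/g = 222^2*sin(2*5°)/9.81 = 872.383 m
apex_dist = R/2 = 872.383/2 = 436.2 m

436.2 m


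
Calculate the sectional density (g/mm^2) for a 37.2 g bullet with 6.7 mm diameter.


SD = m/d^2 = 37.2/6.7^2 = 0.8287 g/mm^2

0.8287 g/mm^2


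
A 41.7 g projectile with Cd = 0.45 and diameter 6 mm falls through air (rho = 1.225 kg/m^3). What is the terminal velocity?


A = pi*(d/2)^2 = pi*(6/2000)^2 = 2.82743e-05 m^2
vt = sqrt(2mg/(Cd*rho*A)) = sqrt(2*0.0417*9.81/(0.45 * 1.225 * 2.82743e-05)) = 229.1 m/s

229.1 m/s


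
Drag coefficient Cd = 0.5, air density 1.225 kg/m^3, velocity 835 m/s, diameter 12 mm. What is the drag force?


A = pi*(d/2)^2 = pi*(12/2000)^2 = 1.13097e-04 m^2
Fd = 0.5*Cd*rho*A*v^2 = 0.5*0.5*1.225*1.13097e-04*835^2 = 24.15 N

24.15 N


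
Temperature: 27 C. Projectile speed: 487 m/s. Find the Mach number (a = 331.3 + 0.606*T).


a = 331.3 + 0.606*(27) = 347.662 m/s
M = v/a = 487/347.662 = 1.401

1.401


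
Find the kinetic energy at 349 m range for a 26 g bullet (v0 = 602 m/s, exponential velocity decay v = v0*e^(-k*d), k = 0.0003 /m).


v = v0*exp(-k*d) = 602*exp(-0.0003*349) = 542.158 m/s
E = 0.5*m*v^2 = 0.5*0.026*542.158^2 = 3821 J

3821 J


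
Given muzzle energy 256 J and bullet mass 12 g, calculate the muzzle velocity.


v = sqrt(2*E/m) = sqrt(2*256/0.012) = 206.6 m/s

206.6 m/s


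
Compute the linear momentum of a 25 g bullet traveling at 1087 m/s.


p = m*v = 0.025*1087 = 27.18 kg·m/s

27.18 kg·m/s


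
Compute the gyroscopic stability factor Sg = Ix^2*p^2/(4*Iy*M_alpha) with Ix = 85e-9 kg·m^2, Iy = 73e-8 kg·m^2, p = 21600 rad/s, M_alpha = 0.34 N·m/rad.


Sg = Ix^2 * p^2 / (4 * Iy * M_alpha) = (85e-9)^2 * 21600^2 / (4 * 73e-8 * 0.34) = 3.395

3.395


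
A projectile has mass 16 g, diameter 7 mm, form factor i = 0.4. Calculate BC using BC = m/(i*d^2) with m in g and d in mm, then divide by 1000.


BC = m/(i*d^2*1000) = 16/(0.4 * 7^2 * 1000) = 0.0008163

0.0008163


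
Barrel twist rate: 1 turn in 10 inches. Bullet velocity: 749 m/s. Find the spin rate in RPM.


twist_m = 10*0.0254 = 0.254 m
spin = v/twist = 749/0.254 = 2948.819 rev/s
RPM = spin*60 = 2948.819*60 ≈ 176929 RPM

176929 RPM


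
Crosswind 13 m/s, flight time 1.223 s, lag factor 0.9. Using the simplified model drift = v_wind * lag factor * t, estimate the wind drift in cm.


drift = v_wind * lag * t = 13 * 0.9 * 1.223 = 14.3091 m ≈ 1431 cm

1431 cm


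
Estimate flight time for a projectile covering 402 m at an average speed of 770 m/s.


t = d/v = 402/770 = 0.5221 s

0.5221 s


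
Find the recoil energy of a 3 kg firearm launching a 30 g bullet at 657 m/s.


v_r = m_p*v_p/m_gun = 0.03*657/3 = 6.57 m/s, E_r = 0.5*m_gun*v_r^2 = 0.5*3*6.57^2 = 64.75 J

64.75 J


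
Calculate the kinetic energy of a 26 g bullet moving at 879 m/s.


E = 0.5*m*v^2 = 0.5*0.026*879^2 = 10044 J

10044 J


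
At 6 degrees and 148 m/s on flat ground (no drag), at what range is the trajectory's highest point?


R = v0^2*sin(2*theta)/g = 148^2*sin(2*6°)/9.81 = 464.23 m
apex_dist = R/2 = 464.23/2 = 232.1 m

232.1 m


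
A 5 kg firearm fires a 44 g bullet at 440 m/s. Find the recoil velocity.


v_recoil = m_p * v_p / m_gun = 0.044 * 440 / 5 = 3.872 m/s

3.872 m/s


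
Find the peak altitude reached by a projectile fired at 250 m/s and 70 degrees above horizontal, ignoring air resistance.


H = (v0*sin(theta))^2 / (2g) = (250*sin(70°))^2 / (2*9.81) = 2813 m

2813 m


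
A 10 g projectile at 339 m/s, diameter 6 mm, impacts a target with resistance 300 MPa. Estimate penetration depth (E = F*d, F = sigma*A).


A = pi*(d/2)^2 = pi*(6/2)^2 = 28.2743 mm^2
E = 0.5*m*v^2 = 0.5*0.01*339^2 = 574.605 J
depth = E/(sigma*A) = 574.605 J / (300 MPa * 28.2743 mm^2) = 574.605/(300 * 28.2743) m = 0.0677416 m ≈ 67.74 mm

67.74 mm


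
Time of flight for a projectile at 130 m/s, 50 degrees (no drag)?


T = 2*v0*sin(theta)/g = 2*130*sin(50°)/9.81 = 20.3 s

20.3 s


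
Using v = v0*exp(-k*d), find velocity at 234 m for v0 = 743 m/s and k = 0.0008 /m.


v = v0*exp(-k*d) = 743*exp(-0.0008*234) = 616.2 m/s

616.2 m/s


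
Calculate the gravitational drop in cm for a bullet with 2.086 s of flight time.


drop = 0.5*g*t^2 = 0.5*9.81*2.086^2 = 21.3436 m ≈ 2134 cm

2134 cm


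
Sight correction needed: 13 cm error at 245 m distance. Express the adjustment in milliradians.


1 mrad subtends 1 cm per 10 m of range, so adj = error_cm / (dist_m / 10) = 13 / (245/10) = 0.5306 mrad

0.5306 mrad


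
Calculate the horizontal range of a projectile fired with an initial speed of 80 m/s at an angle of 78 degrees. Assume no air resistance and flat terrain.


R = v0^2 * sin(2*theta) / g = 80^2 * sin(2*78°) / 9.81 = 265.4 m

265.4 m


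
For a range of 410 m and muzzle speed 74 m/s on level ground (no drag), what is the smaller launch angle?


sin(2*theta) = R*g/v0^2 = 410*9.81/74^2 = 0.734496, theta = arcsin(0.734496)/2 = 23.63°

23.63 degrees


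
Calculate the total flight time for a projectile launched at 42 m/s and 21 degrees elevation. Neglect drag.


T = 2*v0*sin(theta)/g = 2*42*sin(21°)/9.81 = 3.069 s

3.069 s


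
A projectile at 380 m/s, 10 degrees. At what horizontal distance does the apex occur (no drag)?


R = v0^2*sin(2*theta)/g = 380^2*sin(2*10°)/9.81 = 5034.42 m
apex_dist = R/2 = 5034.42/2 = 2517 m

2517 m


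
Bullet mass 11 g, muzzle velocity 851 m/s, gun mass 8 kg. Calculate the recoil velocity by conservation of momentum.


v_recoil = m_p * v_p / m_gun = 0.011 * 851 / 8 = 1.17 m/s

1.17 m/s


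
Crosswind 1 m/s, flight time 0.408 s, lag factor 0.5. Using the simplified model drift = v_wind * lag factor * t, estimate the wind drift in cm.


drift = v_wind * lag * t = 1 * 0.5 * 0.408 = 0.204 m ≈ 20.4 cm

20.4 cm


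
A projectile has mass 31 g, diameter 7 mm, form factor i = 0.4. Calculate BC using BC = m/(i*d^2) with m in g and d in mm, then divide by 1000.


BC = m/(i*d^2*1000) = 31/(0.4 * 7^2 * 1000) = 0.001582

0.001582


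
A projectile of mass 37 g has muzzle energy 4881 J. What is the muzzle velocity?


v = sqrt(2*E/m) = sqrt(2*4881/0.037) = 513.7 m/s

513.7 m/s


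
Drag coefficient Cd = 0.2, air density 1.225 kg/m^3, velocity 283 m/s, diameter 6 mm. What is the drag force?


A = pi*(d/2)^2 = pi*(6/2000)^2 = 2.82743e-05 m^2
Fd = 0.5*Cd*rho*A*v^2 = 0.5*0.2*1.225*2.82743e-05*283^2 = 0.2774 N

0.2774 N


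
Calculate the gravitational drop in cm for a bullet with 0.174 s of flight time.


drop = 0.5*g*t^2 = 0.5*9.81*0.174^2 = 0.148504 m ≈ 14.85 cm

14.85 cm


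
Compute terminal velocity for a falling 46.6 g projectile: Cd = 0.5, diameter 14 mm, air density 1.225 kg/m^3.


A = pi*(d/2)^2 = pi*(14/2000)^2 = 1.53938e-04 m^2
vt = sqrt(2mg/(Cd*rho*A)) = sqrt(2*0.0466*9.81/(0.5 * 1.225 * 1.53938e-04)) = 98.47 m/s

98.47 m/s


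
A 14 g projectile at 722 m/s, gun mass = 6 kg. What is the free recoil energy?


v_r = m_p*v_p/m_gun = 0.014*722/6 = 1.68467 m/s, E_r = 0.5*m_gun*v_r^2 = 0.5*6*1.68467^2 = 8.514 J

8.514 J


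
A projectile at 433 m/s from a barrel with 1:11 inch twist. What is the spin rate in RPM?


twist_m = 11*0.0254 = 0.2794 m
spin = v/twist = 433/0.2794 = 1549.749 rev/s
RPM = spin*60 = 1549.749*60 ≈ 92985 RPM

92985 RPM


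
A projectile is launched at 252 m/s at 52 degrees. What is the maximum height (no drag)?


H = (v0*sin(theta))^2 / (2g) = (252*sin(52°))^2 / (2*9.81) = 2010 m

2010 m


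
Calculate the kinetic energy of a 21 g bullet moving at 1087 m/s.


E = 0.5*m*v^2 = 0.5*0.021*1087^2 = 12406 J

12406 J


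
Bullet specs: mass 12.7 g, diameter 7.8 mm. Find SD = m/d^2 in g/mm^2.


SD = m/d^2 = 12.7/7.8^2 = 0.2087 g/mm^2

0.2087 g/mm^2


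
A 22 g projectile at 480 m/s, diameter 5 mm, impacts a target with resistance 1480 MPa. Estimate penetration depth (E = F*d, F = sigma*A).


A = pi*(d/2)^2 = pi*(5/2)^2 = 19.635 mm^2
E = 0.5*m*v^2 = 0.5*0.022*480^2 = 2534.4 J
depth = E/(sigma*A) = 2534.4 J / (1480 MPa * 19.635 mm^2) = 2534.4/(1480 * 19.635) m = 0.0872135 m ≈ 87.21 mm

87.21 mm


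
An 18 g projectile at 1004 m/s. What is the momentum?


p = m*v = 0.018*1004 = 18.07 kg·m/s

18.07 kg·m/s


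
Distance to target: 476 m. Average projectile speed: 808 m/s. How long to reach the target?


t = d/v = 476/808 = 0.5891 s

0.5891 s


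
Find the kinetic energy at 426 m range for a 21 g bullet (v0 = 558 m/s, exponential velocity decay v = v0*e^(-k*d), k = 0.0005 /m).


v = v0*exp(-k*d) = 558*exp(-0.0005*426) = 450.951 m/s
E = 0.5*m*v^2 = 0.5*0.021*450.951^2 = 2135 J

2135 J
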